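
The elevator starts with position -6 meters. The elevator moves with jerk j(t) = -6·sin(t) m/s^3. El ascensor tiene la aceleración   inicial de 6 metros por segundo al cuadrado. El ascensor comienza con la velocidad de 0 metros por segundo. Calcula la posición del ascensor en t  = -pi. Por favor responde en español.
Debemos encontrar la integral de nuestra ecuación de la sacudida j(t) = -6·sin(t) 3 veces. Integrando la sacudida y usando la condición inicial a(0) = 6, obtenemos a(t) = 6·cos(t). La antiderivada de la aceleración, con v(0) = 0, da la velocidad: v(t) = 6·sin(t). La integral de la velocidad, con x(0) = -6, da la posición: x(t) = -6·cos(t). De la ecuación de la posición x(t) = -6·cos(t), sustituimos t = -pi para obtener x = 6.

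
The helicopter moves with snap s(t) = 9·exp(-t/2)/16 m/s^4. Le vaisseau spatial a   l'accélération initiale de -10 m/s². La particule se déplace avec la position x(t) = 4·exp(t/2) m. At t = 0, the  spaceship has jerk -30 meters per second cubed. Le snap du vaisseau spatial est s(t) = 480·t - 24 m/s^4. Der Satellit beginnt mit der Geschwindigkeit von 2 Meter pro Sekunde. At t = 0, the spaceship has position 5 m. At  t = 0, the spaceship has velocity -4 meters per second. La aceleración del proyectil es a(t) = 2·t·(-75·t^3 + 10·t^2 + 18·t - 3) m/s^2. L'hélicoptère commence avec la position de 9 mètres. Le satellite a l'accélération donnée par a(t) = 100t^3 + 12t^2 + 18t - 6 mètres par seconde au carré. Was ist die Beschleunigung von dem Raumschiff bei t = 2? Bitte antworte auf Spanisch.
Necesitamos integrar nuestra ecuación del snap s(t) = 480·t - 24 2 veces. Tomando ∫s(t)dt y aplicando j(0) = -30, encontramos j(t) = 240·t^2 - 24·t - 30. La integral de la sacudida es la aceleración. Usando a(0) = -10, obtenemos a(t) = 80·t^3 - 12·t^2 - 30·t - 10. Usando a(t) = 80·t^3 - 12·t^2 - 30·t - 10 y sustituyendo t = 2, encontramos a = 522.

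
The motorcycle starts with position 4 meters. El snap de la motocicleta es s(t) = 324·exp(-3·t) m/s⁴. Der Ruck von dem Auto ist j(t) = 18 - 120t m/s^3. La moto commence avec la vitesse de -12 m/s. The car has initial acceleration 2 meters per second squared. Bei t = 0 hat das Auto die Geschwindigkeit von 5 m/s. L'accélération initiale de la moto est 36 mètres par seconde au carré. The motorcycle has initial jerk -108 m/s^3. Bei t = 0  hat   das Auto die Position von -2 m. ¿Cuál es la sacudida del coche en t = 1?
Tenemos la sacudida j(t) = 18 - 120·t. Sustituyendo t = 1: j(1) = -102.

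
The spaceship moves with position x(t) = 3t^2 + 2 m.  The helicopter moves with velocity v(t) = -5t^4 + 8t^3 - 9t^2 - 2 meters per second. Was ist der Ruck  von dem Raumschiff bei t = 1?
Wir müssen unsere Gleichung für die Position x(t) = 3·t^2 + 2 3-mal ableiten. Die Ableitung von der Position ergibt die Geschwindigkeit: v(t) = 6·t. Durch Ableiten von der Geschwindigkeit erhalten wir die Beschleunigung: a(t) = 6. Mit d/dt von a(t) finden wir j(t) = 0. Aus der Gleichung für den Ruck j(t) = 0, setzen wir t = 1 ein und erhalten j = 0.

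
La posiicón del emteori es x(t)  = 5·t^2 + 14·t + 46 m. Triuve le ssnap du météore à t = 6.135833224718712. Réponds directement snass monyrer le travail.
La réponse est 0.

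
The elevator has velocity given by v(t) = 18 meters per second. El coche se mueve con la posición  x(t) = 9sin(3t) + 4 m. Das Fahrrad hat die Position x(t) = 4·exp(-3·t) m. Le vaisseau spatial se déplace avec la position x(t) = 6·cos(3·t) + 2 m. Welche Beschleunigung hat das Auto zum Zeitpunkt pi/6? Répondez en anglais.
Starting from position x(t) = 9·sin(3·t) + 4, we take 2 derivatives. Differentiating position, we get velocity: v(t) = 27·cos(3·t). Differentiating velocity, we get acceleration: a(t) = -81·sin(3·t). Using a(t) = -81·sin(3·t) and substituting t = pi/6, we find a = -81.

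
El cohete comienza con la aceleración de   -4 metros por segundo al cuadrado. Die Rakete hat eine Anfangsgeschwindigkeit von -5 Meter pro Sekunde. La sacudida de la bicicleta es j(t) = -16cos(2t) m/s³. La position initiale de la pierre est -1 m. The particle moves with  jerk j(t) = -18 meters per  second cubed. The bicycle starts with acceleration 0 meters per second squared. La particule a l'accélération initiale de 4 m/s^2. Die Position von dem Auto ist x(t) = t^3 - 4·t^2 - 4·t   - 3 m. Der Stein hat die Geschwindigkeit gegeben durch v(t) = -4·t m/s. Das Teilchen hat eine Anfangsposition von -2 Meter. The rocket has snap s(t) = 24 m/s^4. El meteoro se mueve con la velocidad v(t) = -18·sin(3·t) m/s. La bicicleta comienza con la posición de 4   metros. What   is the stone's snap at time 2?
To solve this, we need to take 3 derivatives of our velocity equation v(t) = -4·t. Taking d/dt of v(t), we find a(t) = -4. The derivative of acceleration gives jerk: j(t) = 0. The derivative of jerk gives snap: s(t) = 0. Using s(t) = 0 and substituting t = 2, we find s = 0.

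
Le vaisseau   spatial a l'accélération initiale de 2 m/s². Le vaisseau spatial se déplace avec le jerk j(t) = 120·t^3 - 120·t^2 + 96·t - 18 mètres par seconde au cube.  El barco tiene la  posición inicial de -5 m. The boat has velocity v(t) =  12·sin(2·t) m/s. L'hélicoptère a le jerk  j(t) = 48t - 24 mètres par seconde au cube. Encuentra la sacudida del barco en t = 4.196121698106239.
Para resolver esto, necesitamos tomar 2 derivadas de nuestra ecuación de la velocidad v(t) = 12·sin(2·t). Tomando d/dt de v(t), encontramos a(t) = 24·cos(2·t). La derivada de la aceleración da la sacudida: j(t) = -48·sin(2·t). De la ecuación de la sacudida j(t) = -48·sin(2·t), sustituimos t = 4.196121698106239 para obtener j = -41.2128516354652.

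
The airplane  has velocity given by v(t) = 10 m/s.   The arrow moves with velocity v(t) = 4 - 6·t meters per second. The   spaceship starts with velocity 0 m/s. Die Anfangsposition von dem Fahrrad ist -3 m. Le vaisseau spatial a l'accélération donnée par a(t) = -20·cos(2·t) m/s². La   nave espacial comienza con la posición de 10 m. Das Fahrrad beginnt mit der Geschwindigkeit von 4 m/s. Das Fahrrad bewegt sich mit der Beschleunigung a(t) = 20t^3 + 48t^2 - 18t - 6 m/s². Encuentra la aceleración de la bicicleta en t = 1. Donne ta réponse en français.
De l'équation de l'accélération a(t) = 20·t^3 + 48·t^2 - 18·t - 6, nous substituons t = 1 pour obtenir a = 44.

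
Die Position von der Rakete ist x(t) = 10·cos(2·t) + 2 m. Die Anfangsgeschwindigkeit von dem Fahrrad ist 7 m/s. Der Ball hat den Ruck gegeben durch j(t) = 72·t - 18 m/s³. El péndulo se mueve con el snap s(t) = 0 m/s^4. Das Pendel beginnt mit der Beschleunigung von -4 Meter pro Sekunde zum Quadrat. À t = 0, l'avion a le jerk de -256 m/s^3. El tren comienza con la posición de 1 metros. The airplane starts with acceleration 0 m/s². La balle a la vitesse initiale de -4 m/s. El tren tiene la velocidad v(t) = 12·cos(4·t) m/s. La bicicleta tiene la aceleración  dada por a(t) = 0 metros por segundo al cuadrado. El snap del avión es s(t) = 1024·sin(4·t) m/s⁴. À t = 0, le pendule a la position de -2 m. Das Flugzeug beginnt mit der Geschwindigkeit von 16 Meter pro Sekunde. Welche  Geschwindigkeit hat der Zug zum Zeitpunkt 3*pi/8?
Wir haben die Geschwindigkeit v(t) = 12·cos(4·t). Durch Einsetzen von t = 3*pi/8: v(3*pi/8) = 0.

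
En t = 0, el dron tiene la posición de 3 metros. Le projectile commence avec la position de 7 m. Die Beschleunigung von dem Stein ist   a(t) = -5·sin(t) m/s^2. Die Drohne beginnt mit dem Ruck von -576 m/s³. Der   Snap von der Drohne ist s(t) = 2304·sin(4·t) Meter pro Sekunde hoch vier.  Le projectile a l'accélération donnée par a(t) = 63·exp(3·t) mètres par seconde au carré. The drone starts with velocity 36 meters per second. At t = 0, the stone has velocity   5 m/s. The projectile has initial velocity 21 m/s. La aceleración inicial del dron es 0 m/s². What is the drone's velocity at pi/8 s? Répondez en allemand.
Wir müssen das Integral unserer Gleichung für den Snap s(t) = 2304·sin(4·t) 3-mal finden. Die Stammfunktion von dem Snap, mit j(0) = -576, ergibt den Ruck: j(t) = -576·cos(4·t). Durch Integration von dem Ruck und Verwendung der Anfangsbedingung a(0) = 0, erhalten wir a(t) = -144·sin(4·t). Das Integral von der Beschleunigung ist die Geschwindigkeit. Mit v(0) = 36 erhalten wir v(t) = 36·cos(4·t). Mit v(t) = 36·cos(4·t) und Einsetzen von t = pi/8, finden wir v = 0.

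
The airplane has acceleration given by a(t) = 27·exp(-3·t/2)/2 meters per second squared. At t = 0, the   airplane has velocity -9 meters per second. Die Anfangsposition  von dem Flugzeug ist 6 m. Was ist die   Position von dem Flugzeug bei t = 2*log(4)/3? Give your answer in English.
To solve this, we need to take 2 integrals of our acceleration equation a(t) = 27·exp(-3·t/2)/2. Finding the antiderivative of a(t) and using v(0) = -9: v(t) = -9·exp(-3·t/2). Finding the integral of v(t) and using x(0) = 6: x(t) = 6·exp(-3·t/2). We have position x(t) = 6·exp(-3·t/2). Substituting t = 2*log(4)/3: x(2*log(4)/3) = 3/2.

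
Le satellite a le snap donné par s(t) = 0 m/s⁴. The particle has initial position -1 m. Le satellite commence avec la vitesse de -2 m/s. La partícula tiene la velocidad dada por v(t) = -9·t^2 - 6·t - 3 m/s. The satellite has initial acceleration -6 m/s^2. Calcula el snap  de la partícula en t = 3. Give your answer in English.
We must differentiate our velocity equation v(t) = -9·t^2 - 6·t - 3 3 times. Differentiating velocity, we get acceleration: a(t) = -18·t - 6. Taking d/dt of a(t), we find j(t) = -18. Differentiating jerk, we get snap: s(t) = 0. We have snap s(t) = 0. Substituting t = 3: s(3) = 0.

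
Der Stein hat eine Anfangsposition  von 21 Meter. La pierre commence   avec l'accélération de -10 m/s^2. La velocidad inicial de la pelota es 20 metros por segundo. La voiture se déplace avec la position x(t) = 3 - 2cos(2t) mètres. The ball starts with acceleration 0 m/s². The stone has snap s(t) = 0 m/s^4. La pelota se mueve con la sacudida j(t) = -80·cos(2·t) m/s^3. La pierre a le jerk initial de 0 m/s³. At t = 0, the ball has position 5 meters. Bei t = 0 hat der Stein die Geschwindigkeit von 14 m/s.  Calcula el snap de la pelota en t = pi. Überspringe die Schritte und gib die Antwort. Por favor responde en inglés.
The snap at t = pi is s = 0.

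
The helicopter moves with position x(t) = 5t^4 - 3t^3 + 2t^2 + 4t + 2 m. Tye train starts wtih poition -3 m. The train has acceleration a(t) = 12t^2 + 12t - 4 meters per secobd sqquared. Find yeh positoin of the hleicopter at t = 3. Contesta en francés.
De l'équation de la position x(t) = 5·t^4 - 3·t^3 + 2·t^2 + 4·t + 2, nous substituons t = 3 pour obtenir x = 356.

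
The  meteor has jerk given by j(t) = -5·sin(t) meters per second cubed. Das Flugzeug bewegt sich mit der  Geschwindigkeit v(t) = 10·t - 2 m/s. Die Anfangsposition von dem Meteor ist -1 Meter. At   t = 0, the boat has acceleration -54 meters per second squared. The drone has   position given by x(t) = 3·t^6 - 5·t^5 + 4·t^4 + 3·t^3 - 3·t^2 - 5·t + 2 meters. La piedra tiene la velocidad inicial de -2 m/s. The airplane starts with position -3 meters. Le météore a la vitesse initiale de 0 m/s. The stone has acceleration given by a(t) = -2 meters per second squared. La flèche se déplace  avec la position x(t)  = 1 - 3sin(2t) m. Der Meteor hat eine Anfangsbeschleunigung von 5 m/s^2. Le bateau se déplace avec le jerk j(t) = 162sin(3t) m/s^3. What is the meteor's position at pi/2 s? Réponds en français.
Pour résoudre ceci, nous devons prendre 3 primitives de notre équation du jerk j(t) = -5·sin(t). La primitive du jerk est l'accélération. En utilisant a(0) = 5, nous obtenons a(t) = 5·cos(t). La primitive de l'accélération, avec v(0) = 0, donne la vitesse: v(t) = 5·sin(t). La primitive de la vitesse est la position. En utilisant x(0) = -1, nous obtenons x(t) = 4 - 5·cos(t). En utilisant x(t) = 4 - 5·cos(t) et en substituant t = pi/2, nous trouvons x = 4.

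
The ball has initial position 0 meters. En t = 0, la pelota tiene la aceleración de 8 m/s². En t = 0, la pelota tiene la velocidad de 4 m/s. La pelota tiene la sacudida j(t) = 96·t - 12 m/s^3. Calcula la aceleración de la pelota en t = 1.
Debemos encontrar la integral de nuestra ecuación de la sacudida j(t) = 96·t - 12 1 vez. La antiderivada de la sacudida es la aceleración. Usando a(0) = 8, obtenemos a(t) = 48·t^2 - 12·t + 8. Tenemos la aceleración a(t) = 48·t^2 - 12·t + 8. Sustituyendo t = 1: a(1) = 44.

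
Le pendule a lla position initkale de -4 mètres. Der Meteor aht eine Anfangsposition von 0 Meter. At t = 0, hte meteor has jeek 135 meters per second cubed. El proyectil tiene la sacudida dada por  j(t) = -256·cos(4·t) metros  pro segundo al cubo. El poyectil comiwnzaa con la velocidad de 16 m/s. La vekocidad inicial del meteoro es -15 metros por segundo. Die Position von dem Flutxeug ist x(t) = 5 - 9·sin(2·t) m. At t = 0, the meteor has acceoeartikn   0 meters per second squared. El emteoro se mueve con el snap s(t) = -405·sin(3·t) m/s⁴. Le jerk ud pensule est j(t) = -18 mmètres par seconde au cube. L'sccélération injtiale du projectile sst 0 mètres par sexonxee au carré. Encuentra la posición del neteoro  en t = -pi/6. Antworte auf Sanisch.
Para resolver esto, necesitamos tomar 4 integrales de nuestra ecuación del snap s(t) = -405·sin(3·t). Integrando el snap y usando la condición inicial j(0) = 135, obtenemos j(t) = 135·cos(3·t). La antiderivada de la sacudida es la aceleración. Usando a(0) = 0, obtenemos a(t) = 45·sin(3·t). La integral de la aceleración es la velocidad. Usando v(0) = -15, obtenemos v(t) = -15·cos(3·t). Integrando la velocidad y usando la condición inicial x(0) = 0, obtenemos x(t) = -5·sin(3·t). Usando x(t) = -5·sin(3·t) y sustituyendo t = -pi/6, encontramos x = 5.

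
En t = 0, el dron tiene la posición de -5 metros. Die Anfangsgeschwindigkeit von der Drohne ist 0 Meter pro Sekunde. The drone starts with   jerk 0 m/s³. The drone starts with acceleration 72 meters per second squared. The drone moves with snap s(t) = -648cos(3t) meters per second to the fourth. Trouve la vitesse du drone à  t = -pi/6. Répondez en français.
Pour résoudre ceci, nous devons prendre 3 intégrales de notre équation du snap s(t) = -648·cos(3·t). En prenant ∫s(t)dt et en appliquant j(0) = 0, nous trouvons j(t) = -216·sin(3·t). L'intégrale du jerk est l'accélération. En utilisant a(0) = 72, nous obtenons a(t) = 72·cos(3·t). La primitive de l'accélération est la vitesse. En utilisant v(0) = 0, nous obtenons v(t) = 24·sin(3·t). De l'équation de la vitesse v(t) = 24·sin(3·t), nous substituons t = -pi/6 pour obtenir v = -24.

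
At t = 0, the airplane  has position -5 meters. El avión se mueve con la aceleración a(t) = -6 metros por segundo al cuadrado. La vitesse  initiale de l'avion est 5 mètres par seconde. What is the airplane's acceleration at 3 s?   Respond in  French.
De l'équation de l'accélération a(t) = -6, nous substituons t = 3 pour obtenir a = -6.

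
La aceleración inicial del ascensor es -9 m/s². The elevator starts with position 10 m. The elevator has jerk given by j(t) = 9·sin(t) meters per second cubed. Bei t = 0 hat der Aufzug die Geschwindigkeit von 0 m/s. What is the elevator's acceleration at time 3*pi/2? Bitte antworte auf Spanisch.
Para resolver esto, necesitamos tomar 1 antiderivada de nuestra ecuación de la sacudida j(t) = 9·sin(t). La integral de la sacudida, con a(0) = -9, da la aceleración: a(t) = -9·cos(t). Usando a(t) = -9·cos(t) y sustituyendo t = 3*pi/2, encontramos a = 0.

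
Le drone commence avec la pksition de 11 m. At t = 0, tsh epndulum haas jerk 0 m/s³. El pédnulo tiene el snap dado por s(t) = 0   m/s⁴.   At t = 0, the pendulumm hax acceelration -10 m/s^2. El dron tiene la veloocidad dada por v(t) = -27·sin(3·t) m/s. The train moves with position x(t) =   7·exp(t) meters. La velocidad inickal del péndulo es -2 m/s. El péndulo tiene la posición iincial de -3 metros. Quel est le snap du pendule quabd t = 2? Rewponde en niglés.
We have snap s(t) = 0. Substituting t = 2: s(2) = 0.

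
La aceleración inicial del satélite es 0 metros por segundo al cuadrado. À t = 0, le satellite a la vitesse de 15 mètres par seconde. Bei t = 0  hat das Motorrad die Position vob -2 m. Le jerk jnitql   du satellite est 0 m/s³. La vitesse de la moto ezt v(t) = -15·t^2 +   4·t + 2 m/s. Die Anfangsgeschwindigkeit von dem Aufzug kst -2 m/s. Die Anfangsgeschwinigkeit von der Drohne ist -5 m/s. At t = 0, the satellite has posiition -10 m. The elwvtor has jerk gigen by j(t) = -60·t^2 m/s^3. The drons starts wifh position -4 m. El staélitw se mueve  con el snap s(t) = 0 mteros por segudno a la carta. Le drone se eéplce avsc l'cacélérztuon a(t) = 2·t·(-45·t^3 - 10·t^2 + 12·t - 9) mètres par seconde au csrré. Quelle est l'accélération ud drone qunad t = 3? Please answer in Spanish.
Tenemos la aceleración a(t) = 2·t·(-45·t^3 - 10·t^2 + 12·t - 9). Sustituyendo t = 3: a(3) = -7668.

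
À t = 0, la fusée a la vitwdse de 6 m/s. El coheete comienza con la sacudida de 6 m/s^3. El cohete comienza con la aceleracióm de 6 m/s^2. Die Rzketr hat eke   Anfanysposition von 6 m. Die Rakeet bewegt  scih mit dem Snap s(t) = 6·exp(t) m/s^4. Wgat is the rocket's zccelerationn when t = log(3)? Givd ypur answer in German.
Ausgehend von dem Snap s(t) = 6·exp(t), nehmen wir 2 Stammfunktionen. Mit ∫s(t)dt und Anwendung von j(0) = 6, finden wir j(t) = 6·exp(t). Mit ∫j(t)dt und Anwendung von a(0) = 6, finden wir a(t) = 6·exp(t). Mit a(t) = 6·exp(t) und Einsetzen von t = log(3), finden wir a = 18.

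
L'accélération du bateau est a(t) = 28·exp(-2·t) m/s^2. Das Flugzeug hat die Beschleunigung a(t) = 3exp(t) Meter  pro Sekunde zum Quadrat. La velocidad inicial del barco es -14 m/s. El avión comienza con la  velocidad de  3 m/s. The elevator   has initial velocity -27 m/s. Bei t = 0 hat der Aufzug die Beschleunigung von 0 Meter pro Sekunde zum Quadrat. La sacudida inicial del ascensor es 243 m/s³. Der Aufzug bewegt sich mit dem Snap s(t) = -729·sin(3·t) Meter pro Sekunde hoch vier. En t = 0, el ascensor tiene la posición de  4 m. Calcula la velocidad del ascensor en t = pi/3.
Partiendo del snap s(t) = -729·sin(3·t), tomamos 3 antiderivadas. La antiderivada del snap, con j(0) = 243, da la sacudida: j(t) = 243·cos(3·t). La integral de la sacudida, con a(0) = 0, da la aceleración: a(t) = 81·sin(3·t). La integral de la aceleración es la velocidad. Usando v(0) = -27, obtenemos v(t) = -27·cos(3·t). De la ecuación de la velocidad v(t) = -27·cos(3·t), sustituimos t = pi/3 para obtener v = 27.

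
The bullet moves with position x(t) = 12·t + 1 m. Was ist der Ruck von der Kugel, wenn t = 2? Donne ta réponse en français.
Pour résoudre ceci, nous devons prendre 3 dérivées de notre équation de la position x(t) = 12·t + 1. En prenant d/dt de x(t), nous trouvons v(t) = 12. La dérivée de la vitesse donne l'accélération: a(t) = 0. La dérivée de l'accélération donne le jerk: j(t) = 0. En utilisant j(t) = 0 et en substituant t = 2, nous trouvons j = 0.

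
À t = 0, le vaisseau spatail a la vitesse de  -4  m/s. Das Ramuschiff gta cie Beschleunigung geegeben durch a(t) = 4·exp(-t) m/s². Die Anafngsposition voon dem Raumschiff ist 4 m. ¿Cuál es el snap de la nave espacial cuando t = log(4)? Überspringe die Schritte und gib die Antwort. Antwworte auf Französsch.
La réponse est 1.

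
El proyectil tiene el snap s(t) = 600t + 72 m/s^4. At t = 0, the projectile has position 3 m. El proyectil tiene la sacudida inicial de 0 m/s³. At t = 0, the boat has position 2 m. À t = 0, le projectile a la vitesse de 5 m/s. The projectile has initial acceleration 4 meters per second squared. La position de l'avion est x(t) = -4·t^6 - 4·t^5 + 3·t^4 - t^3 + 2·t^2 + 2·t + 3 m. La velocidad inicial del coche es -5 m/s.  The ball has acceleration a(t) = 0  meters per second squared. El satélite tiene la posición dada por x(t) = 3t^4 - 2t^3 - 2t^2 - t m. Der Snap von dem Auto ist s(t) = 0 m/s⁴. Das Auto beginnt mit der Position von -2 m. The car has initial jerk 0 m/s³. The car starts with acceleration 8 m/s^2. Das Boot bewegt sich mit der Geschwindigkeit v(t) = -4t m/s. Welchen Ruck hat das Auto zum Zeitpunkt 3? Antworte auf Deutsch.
Wir müssen unsere Gleichung für den Snap s(t) = 0 1-mal integrieren. Die Stammfunktion von dem Snap, mit j(0) = 0, ergibt den Ruck: j(t) = 0. Aus der Gleichung für den Ruck j(t) = 0, setzen wir t = 3 ein und erhalten j = 0.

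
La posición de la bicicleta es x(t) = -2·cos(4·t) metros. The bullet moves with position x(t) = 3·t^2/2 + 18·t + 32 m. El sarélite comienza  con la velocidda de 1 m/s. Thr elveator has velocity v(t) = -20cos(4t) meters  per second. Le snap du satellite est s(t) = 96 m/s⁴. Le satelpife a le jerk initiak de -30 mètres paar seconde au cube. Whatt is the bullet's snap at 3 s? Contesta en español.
Para resolver esto, necesitamos tomar 4 derivadas de nuestra ecuación de la posición x(t) = 3·t^2/2 + 18·t + 32. Tomando d/dt de x(t), encontramos v(t) = 3·t + 18. Tomando d/dt de v(t), encontramos a(t) = 3. La derivada de la aceleración da la sacudida: j(t) = 0. La derivada de la sacudida da el snap: s(t) = 0. Usando s(t) = 0 y sustituyendo t = 3, encontramos s = 0.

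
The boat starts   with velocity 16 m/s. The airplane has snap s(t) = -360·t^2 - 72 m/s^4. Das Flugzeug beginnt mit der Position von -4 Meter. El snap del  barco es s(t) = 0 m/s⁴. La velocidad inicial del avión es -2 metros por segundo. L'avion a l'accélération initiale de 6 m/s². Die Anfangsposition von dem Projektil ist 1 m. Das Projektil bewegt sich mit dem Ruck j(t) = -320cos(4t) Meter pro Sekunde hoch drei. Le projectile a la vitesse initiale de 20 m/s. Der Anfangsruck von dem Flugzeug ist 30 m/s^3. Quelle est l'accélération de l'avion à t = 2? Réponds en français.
En partant du snap s(t) = -360·t^2 - 72, nous prenons 2 primitives. L'intégrale du snap, avec j(0) = 30, donne le jerk: j(t) = -120·t^3 - 72·t + 30. L'intégrale du jerk, avec a(0) = 6, donne l'accélération: a(t) = -30·t^4 - 36·t^2 + 30·t + 6. De l'équation de l'accélération a(t) = -30·t^4 - 36·t^2 + 30·t + 6, nous substituons t = 2 pour obtenir a = -558.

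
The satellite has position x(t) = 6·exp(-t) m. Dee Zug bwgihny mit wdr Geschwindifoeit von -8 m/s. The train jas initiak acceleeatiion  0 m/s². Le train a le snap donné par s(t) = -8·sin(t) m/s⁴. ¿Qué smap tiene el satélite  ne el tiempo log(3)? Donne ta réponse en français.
Nous devons dériver notre équation de la position x(t) = 6·exp(-t) 4 fois. La dérivée de la position donne la vitesse: v(t) = -6·exp(-t). En dérivant la vitesse, nous obtenons l'accélération: a(t) = 6·exp(-t). En dérivant l'accélération, nous obtenons le jerk: j(t) = -6·exp(-t). En prenant d/dt de j(t), nous trouvons s(t) = 6·exp(-t). De l'équation du snap s(t) = 6·exp(-t), nous substituons t = log(3) pour obtenir s = 2.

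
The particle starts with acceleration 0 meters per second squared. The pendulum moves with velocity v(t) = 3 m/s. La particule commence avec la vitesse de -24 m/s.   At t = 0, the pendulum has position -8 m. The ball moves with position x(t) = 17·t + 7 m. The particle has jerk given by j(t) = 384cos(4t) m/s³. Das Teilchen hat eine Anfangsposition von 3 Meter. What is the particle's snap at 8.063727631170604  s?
To solve this, we need to take 1 derivative of our jerk equation j(t) = 384·cos(4·t). Differentiating jerk, we get snap: s(t) = -1536·sin(4·t). From the given snap equation s(t) = -1536·sin(4·t), we substitute t = 8.063727631170604 to get s = -1142.72960414349.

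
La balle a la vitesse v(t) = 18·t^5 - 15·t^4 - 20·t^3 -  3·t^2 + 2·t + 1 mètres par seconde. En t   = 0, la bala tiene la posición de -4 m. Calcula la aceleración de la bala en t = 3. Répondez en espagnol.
Partiendo de la velocidad v(t) = 18·t^5 - 15·t^4 - 20·t^3 - 3·t^2 + 2·t + 1, tomamos 1 derivada. Tomando d/dt de v(t), encontramos a(t) = 90·t^4 - 60·t^3 - 60·t^2 - 6·t + 2. Usando a(t) = 90·t^4 - 60·t^3 - 60·t^2 - 6·t + 2 y sustituyendo t = 3, encontramos a = 5114.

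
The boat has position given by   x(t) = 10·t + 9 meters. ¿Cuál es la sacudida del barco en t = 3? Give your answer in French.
En partant de la position x(t) = 10·t + 9, nous prenons 3 dérivées. En prenant d/dt de x(t), nous trouvons v(t) = 10. La dérivée de la vitesse donne l'accélération: a(t) = 0. En prenant d/dt de a(t), nous trouvons j(t) = 0. De l'équation du jerk j(t) = 0, nous substituons t = 3 pour obtenir j = 0.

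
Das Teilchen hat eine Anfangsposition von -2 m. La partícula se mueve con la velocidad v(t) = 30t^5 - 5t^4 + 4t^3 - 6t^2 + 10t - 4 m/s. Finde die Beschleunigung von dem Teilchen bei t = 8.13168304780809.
Um dies zu lösen, müssen wir 1 Ableitung unserer Gleichung für die Geschwindigkeit v(t) = 30·t^5 - 5·t^4 + 4·t^3 - 6·t^2 + 10·t - 4 nehmen. Mit d/dt von v(t) finden wir a(t) = 150·t^4 - 20·t^3 + 12·t^2 - 12·t + 10. Aus der Gleichung für die Beschleunigung a(t) = 150·t^4 - 20·t^3 + 12·t^2 - 12·t + 10, setzen wir t = 8.13168304780809 ein und erhalten a = 645814.725444210.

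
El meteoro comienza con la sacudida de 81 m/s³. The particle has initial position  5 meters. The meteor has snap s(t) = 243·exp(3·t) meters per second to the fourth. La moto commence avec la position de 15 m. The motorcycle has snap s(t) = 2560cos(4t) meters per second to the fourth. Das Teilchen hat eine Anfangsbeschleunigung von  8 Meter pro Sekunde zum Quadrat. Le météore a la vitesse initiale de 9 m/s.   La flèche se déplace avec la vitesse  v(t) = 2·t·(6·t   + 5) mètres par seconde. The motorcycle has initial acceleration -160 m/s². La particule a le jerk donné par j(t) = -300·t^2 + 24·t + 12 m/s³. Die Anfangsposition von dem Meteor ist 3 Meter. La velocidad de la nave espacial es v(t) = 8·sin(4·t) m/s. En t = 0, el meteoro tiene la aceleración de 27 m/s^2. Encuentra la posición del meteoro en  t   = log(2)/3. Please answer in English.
Starting from snap s(t) = 243·exp(3·t), we take 4 antiderivatives. Taking ∫s(t)dt and applying j(0) = 81, we find j(t) = 81·exp(3·t). Finding the antiderivative of j(t) and using a(0) = 27: a(t) = 27·exp(3·t). The antiderivative of acceleration, with v(0) = 9, gives velocity: v(t) = 9·exp(3·t). The integral of velocity, with x(0) = 3, gives position: x(t) = 3·exp(3·t). We have position x(t) = 3·exp(3·t). Substituting t = log(2)/3: x(log(2)/3) = 6.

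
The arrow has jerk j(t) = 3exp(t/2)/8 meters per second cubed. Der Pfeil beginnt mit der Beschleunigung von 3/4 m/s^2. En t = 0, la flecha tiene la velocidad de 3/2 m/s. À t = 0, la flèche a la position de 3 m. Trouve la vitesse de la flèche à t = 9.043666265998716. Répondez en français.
Nous devons trouver l'intégrale de notre équation du jerk j(t) = 3·exp(t/2)/8 2 fois. En intégrant le jerk et en utilisant la condition initiale a(0) = 3/4, nous obtenons a(t) = 3·exp(t/2)/4. La primitive de l'accélération est la vitesse. En utilisant v(0) = 3/2, nous obtenons v(t) = 3·exp(t/2)/2. Nous avons la vitesse v(t) = 3·exp(t/2)/2. En substituant t = 9.043666265998716: v(9.043666265998716) = 138.006148858127.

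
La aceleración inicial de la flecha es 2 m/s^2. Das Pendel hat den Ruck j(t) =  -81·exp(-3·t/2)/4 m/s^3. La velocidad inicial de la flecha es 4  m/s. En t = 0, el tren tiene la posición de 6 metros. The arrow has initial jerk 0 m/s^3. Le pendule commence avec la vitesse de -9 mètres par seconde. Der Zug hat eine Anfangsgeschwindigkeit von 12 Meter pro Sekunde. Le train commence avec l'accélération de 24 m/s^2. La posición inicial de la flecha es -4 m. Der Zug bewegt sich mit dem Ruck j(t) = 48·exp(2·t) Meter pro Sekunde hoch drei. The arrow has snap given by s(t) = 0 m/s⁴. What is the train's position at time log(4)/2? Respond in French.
Nous devons trouver l'intégrale de notre équation du jerk j(t) = 48·exp(2·t) 3 fois. En intégrant le jerk et en utilisant la condition initiale a(0) = 24, nous obtenons a(t) = 24·exp(2·t). En prenant ∫a(t)dt et en appliquant v(0) = 12, nous trouvons v(t) = 12·exp(2·t). L'intégrale de la vitesse est la position. En utilisant x(0) = 6, nous obtenons x(t) = 6·exp(2·t). De l'équation de la position x(t) = 6·exp(2·t), nous substituons t = log(4)/2 pour obtenir x = 24.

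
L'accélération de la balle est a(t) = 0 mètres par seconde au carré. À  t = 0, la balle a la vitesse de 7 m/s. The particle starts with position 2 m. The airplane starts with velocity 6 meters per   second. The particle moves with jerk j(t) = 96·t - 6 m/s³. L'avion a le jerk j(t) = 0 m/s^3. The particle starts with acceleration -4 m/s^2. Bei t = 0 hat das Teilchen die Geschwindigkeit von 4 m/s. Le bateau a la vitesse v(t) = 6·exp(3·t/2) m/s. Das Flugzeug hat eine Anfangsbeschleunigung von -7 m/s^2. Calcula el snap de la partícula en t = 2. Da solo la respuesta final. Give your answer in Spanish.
s(2) = 96.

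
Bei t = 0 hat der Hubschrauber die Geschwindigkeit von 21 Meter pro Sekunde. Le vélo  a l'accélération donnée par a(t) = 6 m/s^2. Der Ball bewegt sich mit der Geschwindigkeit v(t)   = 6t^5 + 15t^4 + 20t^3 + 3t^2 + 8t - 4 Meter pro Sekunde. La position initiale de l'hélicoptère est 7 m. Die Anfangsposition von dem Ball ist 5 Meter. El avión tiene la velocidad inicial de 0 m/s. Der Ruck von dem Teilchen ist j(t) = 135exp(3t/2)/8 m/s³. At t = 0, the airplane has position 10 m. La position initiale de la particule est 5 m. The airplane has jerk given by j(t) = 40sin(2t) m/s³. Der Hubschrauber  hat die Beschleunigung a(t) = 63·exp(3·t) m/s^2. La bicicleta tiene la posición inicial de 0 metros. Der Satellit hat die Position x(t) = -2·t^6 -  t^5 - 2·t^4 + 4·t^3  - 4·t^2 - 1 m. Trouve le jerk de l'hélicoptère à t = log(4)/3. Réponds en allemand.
Ausgehend von der Beschleunigung a(t) = 63·exp(3·t), nehmen wir 1 Ableitung. Die Ableitung von der Beschleunigung ergibt den Ruck: j(t) = 189·exp(3·t). Aus der Gleichung für den Ruck j(t) = 189·exp(3·t), setzen wir t = log(4)/3 ein und erhalten j = 756.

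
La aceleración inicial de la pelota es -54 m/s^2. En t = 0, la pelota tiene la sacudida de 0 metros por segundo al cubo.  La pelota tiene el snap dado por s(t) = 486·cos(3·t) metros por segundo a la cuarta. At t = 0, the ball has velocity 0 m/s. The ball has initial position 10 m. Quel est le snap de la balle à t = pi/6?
Nous avons le snap s(t) = 486·cos(3·t). En substituant t = pi/6: s(pi/6) = 0.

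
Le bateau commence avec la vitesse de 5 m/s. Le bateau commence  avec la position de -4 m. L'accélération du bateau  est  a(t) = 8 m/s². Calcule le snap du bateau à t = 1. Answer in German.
Ausgehend von der Beschleunigung a(t) = 8, nehmen wir 2 Ableitungen. Durch Ableiten von der Beschleunigung erhalten wir den Ruck: j(t) = 0. Durch Ableiten von dem Ruck erhalten wir den Snap: s(t) = 0. Wir haben den Snap s(t) = 0. Durch Einsetzen von t = 1: s(1) = 0.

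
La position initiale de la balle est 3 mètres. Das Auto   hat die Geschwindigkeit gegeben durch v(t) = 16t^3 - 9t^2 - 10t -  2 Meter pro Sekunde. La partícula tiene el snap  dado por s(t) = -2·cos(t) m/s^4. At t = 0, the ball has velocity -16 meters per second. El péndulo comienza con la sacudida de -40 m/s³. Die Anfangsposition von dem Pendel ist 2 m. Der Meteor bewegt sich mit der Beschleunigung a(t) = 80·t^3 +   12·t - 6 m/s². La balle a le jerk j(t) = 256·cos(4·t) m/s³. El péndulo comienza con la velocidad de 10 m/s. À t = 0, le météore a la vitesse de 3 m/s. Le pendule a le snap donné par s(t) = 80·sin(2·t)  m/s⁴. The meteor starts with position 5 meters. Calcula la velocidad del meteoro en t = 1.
Debemos encontrar la integral de nuestra ecuación de la aceleración a(t) = 80·t^3 + 12·t - 6 1 vez. Tomando ∫a(t)dt y aplicando v(0) = 3, encontramos v(t) = 20·t^4 + 6·t^2 - 6·t + 3. Usando v(t) = 20·t^4 + 6·t^2 - 6·t + 3 y sustituyendo t = 1, encontramos v = 23.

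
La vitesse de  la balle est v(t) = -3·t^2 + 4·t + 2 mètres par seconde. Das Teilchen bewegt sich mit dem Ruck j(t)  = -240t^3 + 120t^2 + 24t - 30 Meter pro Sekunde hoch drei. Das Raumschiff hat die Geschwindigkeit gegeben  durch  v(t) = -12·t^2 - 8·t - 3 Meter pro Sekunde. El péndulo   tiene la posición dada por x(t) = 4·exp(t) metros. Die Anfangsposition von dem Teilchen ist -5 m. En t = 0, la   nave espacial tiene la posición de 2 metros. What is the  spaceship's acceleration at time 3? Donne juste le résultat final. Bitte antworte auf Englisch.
The acceleration at t = 3 is a = -80.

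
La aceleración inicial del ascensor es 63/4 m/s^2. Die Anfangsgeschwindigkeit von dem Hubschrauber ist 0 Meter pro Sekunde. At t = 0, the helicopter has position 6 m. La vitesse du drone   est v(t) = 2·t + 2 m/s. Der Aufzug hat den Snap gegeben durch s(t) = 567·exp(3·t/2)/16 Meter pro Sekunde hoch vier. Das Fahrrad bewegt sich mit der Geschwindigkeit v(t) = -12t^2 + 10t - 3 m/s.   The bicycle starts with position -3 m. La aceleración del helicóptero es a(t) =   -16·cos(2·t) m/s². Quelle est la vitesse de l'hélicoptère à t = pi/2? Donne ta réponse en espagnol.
Para resolver esto, necesitamos tomar 1 integral de nuestra ecuación de la aceleración a(t) = -16·cos(2·t). Tomando ∫a(t)dt y aplicando v(0) = 0, encontramos v(t) = -8·sin(2·t). Usando v(t) = -8·sin(2·t) y sustituyendo t = pi/2, encontramos v = 0.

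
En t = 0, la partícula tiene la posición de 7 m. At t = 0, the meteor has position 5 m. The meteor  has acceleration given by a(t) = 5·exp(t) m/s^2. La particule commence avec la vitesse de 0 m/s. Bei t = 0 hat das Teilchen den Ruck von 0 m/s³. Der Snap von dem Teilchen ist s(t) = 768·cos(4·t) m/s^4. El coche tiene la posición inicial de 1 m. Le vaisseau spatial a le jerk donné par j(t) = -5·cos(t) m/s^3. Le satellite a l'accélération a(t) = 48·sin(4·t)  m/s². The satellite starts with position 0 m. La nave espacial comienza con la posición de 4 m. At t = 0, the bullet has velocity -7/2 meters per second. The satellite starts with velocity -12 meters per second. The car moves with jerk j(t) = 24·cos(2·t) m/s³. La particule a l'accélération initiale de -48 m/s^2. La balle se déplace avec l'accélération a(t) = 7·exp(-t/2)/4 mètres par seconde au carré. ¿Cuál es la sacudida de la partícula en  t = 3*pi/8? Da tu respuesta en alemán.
Wir müssen unsere Gleichung für den Snap s(t) = 768·cos(4·t) 1-mal integrieren. Das Integral von dem Snap, mit j(0) = 0, ergibt den Ruck: j(t) = 192·sin(4·t). Mit j(t) = 192·sin(4·t) und Einsetzen von t = 3*pi/8, finden wir j = -192.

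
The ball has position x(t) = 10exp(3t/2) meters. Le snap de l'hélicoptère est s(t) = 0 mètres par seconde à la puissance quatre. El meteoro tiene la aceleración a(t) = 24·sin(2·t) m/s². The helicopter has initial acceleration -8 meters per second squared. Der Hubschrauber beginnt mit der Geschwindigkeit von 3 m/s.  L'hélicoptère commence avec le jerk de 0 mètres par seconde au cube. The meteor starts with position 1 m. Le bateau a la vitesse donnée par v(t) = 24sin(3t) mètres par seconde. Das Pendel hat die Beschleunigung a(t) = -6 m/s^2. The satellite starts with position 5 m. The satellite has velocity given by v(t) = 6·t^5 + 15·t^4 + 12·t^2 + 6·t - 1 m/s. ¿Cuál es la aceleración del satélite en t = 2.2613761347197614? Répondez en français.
Pour résoudre ceci, nous devons prendre 1 dérivée de notre équation de la vitesse v(t) = 6·t^5 + 15·t^4 + 12·t^2 + 6·t - 1. En dérivant la vitesse, nous obtenons l'accélération: a(t) = 30·t^4 + 60·t^3 + 24·t + 6. De l'équation de l'accélération a(t) = 30·t^4 + 60·t^3 + 24·t + 6, nous substituons t = 2.2613761347197614 pour obtenir a = 1538.66480238030.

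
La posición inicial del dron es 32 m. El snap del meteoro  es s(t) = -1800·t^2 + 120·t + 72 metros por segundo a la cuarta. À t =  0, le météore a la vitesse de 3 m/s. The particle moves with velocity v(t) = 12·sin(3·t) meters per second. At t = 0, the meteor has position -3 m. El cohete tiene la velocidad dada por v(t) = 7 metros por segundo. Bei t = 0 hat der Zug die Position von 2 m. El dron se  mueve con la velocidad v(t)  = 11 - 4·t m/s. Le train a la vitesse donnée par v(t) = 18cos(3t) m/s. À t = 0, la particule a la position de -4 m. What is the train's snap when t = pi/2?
Starting from velocity v(t) = 18·cos(3·t), we take 3 derivatives. Taking d/dt of v(t), we find a(t) = -54·sin(3·t). Differentiating acceleration, we get jerk: j(t) = -162·cos(3·t). The derivative of jerk gives snap: s(t) = 486·sin(3·t). From the given snap equation s(t) = 486·sin(3·t), we substitute t = pi/2 to get s = -486.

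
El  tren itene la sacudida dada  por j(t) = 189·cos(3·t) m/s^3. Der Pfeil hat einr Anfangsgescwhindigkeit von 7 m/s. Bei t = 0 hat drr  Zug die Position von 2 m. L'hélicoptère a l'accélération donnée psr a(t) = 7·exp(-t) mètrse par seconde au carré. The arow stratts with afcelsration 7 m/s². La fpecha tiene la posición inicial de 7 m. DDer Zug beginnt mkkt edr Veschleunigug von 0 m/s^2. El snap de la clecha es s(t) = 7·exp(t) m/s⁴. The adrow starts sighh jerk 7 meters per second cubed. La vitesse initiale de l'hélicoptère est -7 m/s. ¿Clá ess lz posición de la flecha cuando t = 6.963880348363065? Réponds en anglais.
We need to integrate our snap equation s(t) = 7·exp(t) 4 times. The integral of snap, with j(0) = 7, gives jerk: j(t) = 7·exp(t). Finding the antiderivative of j(t) and using a(0) = 7: a(t) = 7·exp(t). Taking ∫a(t)dt and applying v(0) = 7, we find v(t) = 7·exp(t). The antiderivative of velocity, with x(0) = 7, gives position: x(t) = 7·exp(t). We have position x(t) = 7·exp(t). Substituting t = 6.963880348363065: x(6.963880348363065) = 7404.10975567332.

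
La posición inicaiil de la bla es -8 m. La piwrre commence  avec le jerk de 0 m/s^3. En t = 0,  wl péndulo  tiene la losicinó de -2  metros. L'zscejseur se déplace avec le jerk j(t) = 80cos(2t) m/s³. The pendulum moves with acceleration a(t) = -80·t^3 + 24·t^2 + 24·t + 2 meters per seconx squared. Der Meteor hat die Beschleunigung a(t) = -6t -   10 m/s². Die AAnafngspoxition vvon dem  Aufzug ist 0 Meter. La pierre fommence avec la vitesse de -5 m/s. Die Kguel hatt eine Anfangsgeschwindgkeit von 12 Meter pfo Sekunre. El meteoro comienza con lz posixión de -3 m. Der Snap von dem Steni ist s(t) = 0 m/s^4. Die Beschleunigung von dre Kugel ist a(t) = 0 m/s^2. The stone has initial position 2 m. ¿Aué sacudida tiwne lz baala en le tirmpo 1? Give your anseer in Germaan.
Wir müssen unsere Gleichung für die Beschleunigung a(t) = 0 1-mal ableiten. Die Ableitung von der Beschleunigung ergibt den Ruck: j(t) = 0. Mit j(t) = 0 und Einsetzen von t = 1, finden wir j = 0.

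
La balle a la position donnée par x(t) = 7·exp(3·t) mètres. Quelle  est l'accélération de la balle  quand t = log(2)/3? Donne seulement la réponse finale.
À t = log(2)/3, a = 126.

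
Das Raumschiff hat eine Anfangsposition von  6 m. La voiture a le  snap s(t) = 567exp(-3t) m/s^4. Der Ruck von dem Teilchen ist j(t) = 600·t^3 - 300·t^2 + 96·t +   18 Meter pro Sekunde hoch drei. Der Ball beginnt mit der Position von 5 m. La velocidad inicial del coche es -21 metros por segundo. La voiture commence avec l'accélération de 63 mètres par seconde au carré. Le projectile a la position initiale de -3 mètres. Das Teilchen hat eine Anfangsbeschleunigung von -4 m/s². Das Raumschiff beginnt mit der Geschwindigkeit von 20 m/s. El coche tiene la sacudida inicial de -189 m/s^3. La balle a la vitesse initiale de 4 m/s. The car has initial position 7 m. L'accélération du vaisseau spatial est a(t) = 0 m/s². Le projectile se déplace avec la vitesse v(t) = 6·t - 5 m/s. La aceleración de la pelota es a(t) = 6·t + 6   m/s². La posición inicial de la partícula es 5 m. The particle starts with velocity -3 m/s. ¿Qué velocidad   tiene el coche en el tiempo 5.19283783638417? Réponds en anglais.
We need to integrate our snap equation s(t) = 567·exp(-3·t) 3 times. Integrating snap and using the initial condition j(0) = -189, we get j(t) = -189·exp(-3·t). The integral of jerk, with a(0) = 63, gives acceleration: a(t) = 63·exp(-3·t). The integral of acceleration is velocity. Using v(0) = -21, we get v(t) = -21·exp(-3·t). Using v(t) = -21·exp(-3·t) and substituting t = 5.19283783638417, we find v = -0.00000360210892533962.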